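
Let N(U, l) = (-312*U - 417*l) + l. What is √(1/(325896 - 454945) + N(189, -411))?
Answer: √1865341401938159/129049 ≈ 334.68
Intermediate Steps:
N(U, l) = -416*l - 312*U (N(U, l) = (-417*l - 312*U) + l = -416*l - 312*U)
√(1/(325896 - 454945) + N(189, -411)) = √(1/(325896 - 454945) + (-416*(-411) - 312*189)) = √(1/(-129049) + (170976 - 58968)) = √(-1/129049 + 112008) = √(14454520391/129049) = √1865341401938159/129049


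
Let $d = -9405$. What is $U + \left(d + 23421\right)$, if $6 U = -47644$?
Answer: $\frac{18226}{3} \approx 6075.3$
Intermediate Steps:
$U = - \frac{23822}{3}$ ($U = \frac{1}{6} \left(-47644\right) = - \frac{23822}{3} \approx -7940.7$)
$U + \left(d + 23421\right) = - \frac{23822}{3} + \left(-9405 + 23421\right) = - \frac{23822}{3} + 14016 = \frac{18226}{3}$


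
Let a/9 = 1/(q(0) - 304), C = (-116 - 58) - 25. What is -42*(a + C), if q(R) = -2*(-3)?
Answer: 1245531/149 ≈ 8359.3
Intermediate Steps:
q(R) = 6
C = -199 (C = -174 - 25 = -199)
a = -9/298 (a = 9/(6 - 304) = 9/(-298) = 9*(-1/298) = -9/298 ≈ -0.030201)
-42*(a + C) = -42*(-9/298 - 199) = -42*(-59311/298) = 1245531/149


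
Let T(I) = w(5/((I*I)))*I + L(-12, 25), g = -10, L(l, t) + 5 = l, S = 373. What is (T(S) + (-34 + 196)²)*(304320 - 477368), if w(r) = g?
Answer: -3893060856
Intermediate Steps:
L(l, t) = -5 + l
w(r) = -10
T(I) = -17 - 10*I (T(I) = -10*I + (-5 - 12) = -10*I - 17 = -17 - 10*I)
(T(S) + (-34 + 196)²)*(304320 - 477368) = ((-17 - 10*373) + (-34 + 196)²)*(304320 - 477368) = ((-17 - 3730) + 162²)*(-173048) = (-3747 + 26244)*(-173048) = 22497*(-173048) = -3893060856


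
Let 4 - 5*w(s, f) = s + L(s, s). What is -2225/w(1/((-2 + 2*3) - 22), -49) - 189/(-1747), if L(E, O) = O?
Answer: -174911382/64639 ≈ -2706.0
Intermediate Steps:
w(s, f) = ⅘ - 2*s/5 (w(s, f) = ⅘ - (s + s)/5 = ⅘ - 2*s/5)
-2225/w(1/((-2 + 2*3) - 22), -49) - 189/(-1747) = -2225/(⅘ - 2/(5*((-2 + 2*3) - 22))) - 189/(-1747) = -2225/(⅘ - 2/(5*((-2 + 6) - 22))) - 189*(-1/1747) = -2225/(⅘ - 2/(5*(4 - 22))) + 189/1747 = -2225/(⅘ - ⅖/(-18)) + 189/1747 = -2225/(⅘ - ⅖*(-1/18)) + 189/1747 = -2225/(⅘ + 1/45) + 189/1747 = -2225/37/45 + 189/1747 = -2225*45/37 + 189/1747 = -100125/37 + 189/1747 = -174911382/64639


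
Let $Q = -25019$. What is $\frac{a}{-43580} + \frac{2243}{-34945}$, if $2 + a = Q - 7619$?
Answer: $\frac{52142743}{76145155} \approx 0.68478$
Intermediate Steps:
$a = -32640$ ($a = -2 - 32638 = -32640$)
$\frac{a}{-43580} + \frac{2243}{-34945} = - \frac{32640}{-43580} + \frac{2243}{-34945} = \left(-32640\right) \left(- \frac{1}{43580}\right) + 2243 \left(- \frac{1}{34945}\right) = \frac{1632}{2179} - \frac{2243}{34945} = \frac{52142743}{76145155}$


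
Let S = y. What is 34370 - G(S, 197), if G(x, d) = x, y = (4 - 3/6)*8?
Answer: 34342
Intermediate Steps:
y = 28 (y = (4 - 3*⅙)*8 = (4 - ½)*8 = (7/2)*8 = 28)
S = 28
34370 - G(S, 197) = 34370 - 1*28 = 34370 - 28 = 34342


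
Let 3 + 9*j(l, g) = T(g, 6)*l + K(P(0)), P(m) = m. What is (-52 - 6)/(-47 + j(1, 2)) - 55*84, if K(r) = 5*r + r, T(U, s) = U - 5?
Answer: -660486/143 ≈ -4618.8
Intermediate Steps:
T(U, s) = -5 + U
K(r) = 6*r
j(l, g) = -1/3 + l*(-5 + g)/9 (j(l, g) = -1/3 + ((-5 + g)*l + 6*0)/9 = -1/3 + (l*(-5 + g) + 0)/9 = -1/3 + (l*(-5 + g))/9 = -1/3 + l*(-5 + g)/9)
(-52 - 6)/(-47 + j(1, 2)) - 55*84 = (-52 - 6)/(-47 + (-1/3 + (1/9)*1*(-5 + 2))) - 55*84 = -58/(-47 + (-1/3 + (1/9)*1*(-3))) - 4620 = -58/(-47 + (-1/3 - 1/3)) - 4620 = -58/(-47 - 2/3) - 4620 = -58/(-143/3) - 4620 = -58*(-3/143) - 4620 = 174/143 - 4620 = -660486/143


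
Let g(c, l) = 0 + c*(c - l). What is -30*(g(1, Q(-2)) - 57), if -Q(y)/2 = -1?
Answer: 1740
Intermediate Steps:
Q(y) = 2 (Q(y) = -2*(-1) = 2)
g(c, l) = c*(c - l)
-30*(g(1, Q(-2)) - 57) = -30*(1*(1 - 1*2) - 57) = -30*(1*(1 - 2) - 57) = -30*(1*(-1) - 57) = -30*(-1 - 57) = -30*(-58) = 1740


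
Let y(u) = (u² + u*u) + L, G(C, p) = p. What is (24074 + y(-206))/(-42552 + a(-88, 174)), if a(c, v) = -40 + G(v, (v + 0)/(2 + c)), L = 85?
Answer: -4688333/1831543 ≈ -2.5598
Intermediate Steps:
a(c, v) = -40 + v/(2 + c) (a(c, v) = -40 + (v + 0)/(2 + c) = -40 + v/(2 + c))
y(u) = 85 + 2*u² (y(u) = (u² + u*u) + 85 = (u² + u²) + 85 = 2*u² + 85 = 85 + 2*u²)
(24074 + y(-206))/(-42552 + a(-88, 174)) = (24074 + (85 + 2*(-206)²))/(-42552 + (-80 + 174 - 40*(-88))/(2 - 88)) = (24074 + (85 + 2*42436))/(-42552 + (-80 + 174 + 3520)/(-86)) = (24074 + (85 + 84872))/(-42552 - 1/86*3614) = (24074 + 84957)/(-42552 - 1807/43) = 109031/(-1831543/43) = 109031*(-43/1831543) = -4688333/1831543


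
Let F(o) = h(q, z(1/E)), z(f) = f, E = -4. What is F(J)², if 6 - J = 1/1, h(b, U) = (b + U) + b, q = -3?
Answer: 625/16 ≈ 39.063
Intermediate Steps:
h(b, U) = U + 2*b (h(b, U) = (U + b) + b = U + 2*b)
J = 5 (J = 6 - 1/1 = 6 - 1*1 = 6 - 1 = 5)
F(o) = -25/4 (F(o) = 1/(-4) + 2*(-3) = -¼ - 6 = -25/4)
F(J)² = (-25/4)² = 625/16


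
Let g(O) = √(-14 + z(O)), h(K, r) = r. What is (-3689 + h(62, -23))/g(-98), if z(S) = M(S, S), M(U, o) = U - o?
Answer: 1856*I*√14/7 ≈ 992.07*I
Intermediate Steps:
z(S) = 0 (z(S) = S - S = 0)
g(O) = I*√14 (g(O) = √(-14 + 0) = √(-14) = I*√14)
(-3689 + h(62, -23))/g(-98) = (-3689 - 23)/((I*√14)) = -(-1856)*I*√14/7 = 1856*I*√14/7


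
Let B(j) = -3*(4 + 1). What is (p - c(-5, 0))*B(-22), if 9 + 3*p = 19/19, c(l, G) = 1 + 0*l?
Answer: 55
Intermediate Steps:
B(j) = -15 (B(j) = -3*5 = -15)
c(l, G) = 1 (c(l, G) = 1 + 0 = 1)
p = -8/3 (p = -3 + (19/19)/3 = -3 + (19*(1/19))/3 = -3 + (⅓)*1 = -3 + ⅓ = -8/3 ≈ -2.6667)
(p - c(-5, 0))*B(-22) = (-8/3 - 1*1)*(-15) = (-8/3 - 1)*(-15) = -11/3*(-15) = 55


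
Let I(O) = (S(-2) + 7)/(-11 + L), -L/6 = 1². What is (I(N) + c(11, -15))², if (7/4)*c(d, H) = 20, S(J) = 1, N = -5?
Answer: 1700416/14161 ≈ 120.08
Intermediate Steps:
c(d, H) = 80/7 (c(d, H) = (4/7)*20 = 80/7)
L = -6 (L = -6*1² = -6*1 = -6)
I(O) = -8/17 (I(O) = (1 + 7)/(-11 - 6) = 8/(-17) = 8*(-1/17) = -8/17)
(I(N) + c(11, -15))² = (-8/17 + 80/7)² = (1304/119)² = 1700416/14161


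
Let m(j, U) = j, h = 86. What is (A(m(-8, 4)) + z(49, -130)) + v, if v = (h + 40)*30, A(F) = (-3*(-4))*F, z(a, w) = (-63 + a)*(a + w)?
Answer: 4818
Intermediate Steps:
A(F) = 12*F
v = 3780 (v = (86 + 40)*30 = 126*30 = 3780)
(A(m(-8, 4)) + z(49, -130)) + v = (12*(-8) + (49² - 63*49 - 63*(-130) + 49*(-130))) + 3780 = (-96 + (2401 - 3087 + 8190 - 6370)) + 3780 = (-96 + 1134) + 3780 = 1038 + 3780 = 4818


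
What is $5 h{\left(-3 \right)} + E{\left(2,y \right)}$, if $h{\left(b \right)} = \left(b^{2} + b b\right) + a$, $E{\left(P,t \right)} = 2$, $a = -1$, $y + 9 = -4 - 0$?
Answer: $87$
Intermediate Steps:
$y = -13$ ($y = -9 - 4 = -13$)
$h{\left(b \right)} = -1 + 2 b^{2}$ ($h{\left(b \right)} = \left(b^{2} + b b\right) - 1 = \left(b^{2} + b^{2}\right) - 1 = 2 b^{2} - 1 = -1 + 2 b^{2}$)
$5 h{\left(-3 \right)} + E{\left(2,y \right)} = 5 \left(-1 + 2 \left(-3\right)^{2}\right) + 2 = 5 \left(-1 + 2 \cdot 9\right) + 2 = 5 \left(-1 + 18\right) + 2 = 5 \cdot 17 + 2 = 85 + 2 = 87$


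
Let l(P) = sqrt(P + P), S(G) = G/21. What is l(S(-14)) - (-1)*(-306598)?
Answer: -306598 + 2*I*sqrt(3)/3 ≈ -3.066e+5 + 1.1547*I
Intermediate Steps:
S(G) = G/21 (S(G) = G*(1/21) = G/21)
l(P) = sqrt(2)*sqrt(P) (l(P) = sqrt(2*P) = sqrt(2)*sqrt(P))
l(S(-14)) - (-1)*(-306598) = sqrt(2)*sqrt((1/21)*(-14)) - (-1)*(-306598) = sqrt(2)*sqrt(-2/3) - 1*306598 = sqrt(2)*(I*sqrt(6)/3) - 306598 = 2*I*sqrt(3)/3 - 306598 = -306598 + 2*I*sqrt(3)/3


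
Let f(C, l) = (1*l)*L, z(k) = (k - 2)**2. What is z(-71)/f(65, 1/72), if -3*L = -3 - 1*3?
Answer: 191844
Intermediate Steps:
L = 2 (L = -(-3 - 1*3)/3 = -(-3 - 3)/3 = -1/3*(-6) = 2)
z(k) = (-2 + k)**2
f(C, l) = 2*l (f(C, l) = (1*l)*2 = l*2 = 2*l)
z(-71)/f(65, 1/72) = (-2 - 71)**2/((2/72)) = (-73)**2/((2*(1/72))) = 5329/(1/36) = 5329*36 = 191844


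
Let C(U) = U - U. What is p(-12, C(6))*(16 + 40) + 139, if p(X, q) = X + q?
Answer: -533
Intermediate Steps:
C(U) = 0
p(-12, C(6))*(16 + 40) + 139 = (-12 + 0)*(16 + 40) + 139 = -12*56 + 139 = -672 + 139 = -533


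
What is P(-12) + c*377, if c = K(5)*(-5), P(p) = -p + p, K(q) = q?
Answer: -9425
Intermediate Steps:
P(p) = 0
c = -25 (c = 5*(-5) = -25)
P(-12) + c*377 = 0 - 25*377 = 0 - 9425 = -9425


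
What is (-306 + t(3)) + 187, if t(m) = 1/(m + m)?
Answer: -713/6 ≈ -118.83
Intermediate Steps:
t(m) = 1/(2*m)
(-306 + t(3)) + 187 = (-306 + (1/2)/3) + 187 = (-306 + (1/2)*(1/3)) + 187 = (-306 + 1/6) + 187 = -1835/6 + 187 = -713/6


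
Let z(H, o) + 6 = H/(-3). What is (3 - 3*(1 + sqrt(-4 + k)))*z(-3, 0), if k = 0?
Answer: 30*I ≈ 30.0*I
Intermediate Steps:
z(H, o) = -6 - H/3 (z(H, o) = -6 + H/(-3) = -6 + H*(-1/3) = -6 - H/3)
(3 - 3*(1 + sqrt(-4 + k)))*z(-3, 0) = (3 - 3*(1 + sqrt(-4 + 0)))*(-6 - 1/3*(-3)) = (3 - 3*(1 + sqrt(-4)))*(-6 + 1) = (3 - 3*(1 + 2*I))*(-5) = (3 + (-3 - 6*I))*(-5) = -6*I*(-5) = 30*I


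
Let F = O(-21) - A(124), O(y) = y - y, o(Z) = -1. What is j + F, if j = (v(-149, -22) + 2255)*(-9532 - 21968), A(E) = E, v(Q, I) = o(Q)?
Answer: -71001124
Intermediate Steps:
v(Q, I) = -1
j = -71001000 (j = (-1 + 2255)*(-9532 - 21968) = 2254*(-31500) = -71001000)
O(y) = 0
F = -124 (F = 0 - 1*124 = 0 - 124 = -124)
j + F = -71001000 - 124 = -71001124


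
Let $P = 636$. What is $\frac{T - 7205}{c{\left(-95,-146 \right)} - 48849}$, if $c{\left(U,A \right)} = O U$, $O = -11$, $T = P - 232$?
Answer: $\frac{6801}{47804} \approx 0.14227$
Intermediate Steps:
$T = 404$ ($T = 636 - 232 = 404$)
$c{\left(U,A \right)} = - 11 U$
$\frac{T - 7205}{c{\left(-95,-146 \right)} - 48849} = \frac{404 - 7205}{\left(-11\right) \left(-95\right) - 48849} = - \frac{6801}{1045 - 48849} = - \frac{6801}{-47804} = \left(-6801\right) \left(- \frac{1}{47804}\right) = \frac{6801}{47804}$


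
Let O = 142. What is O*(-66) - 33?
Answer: -9405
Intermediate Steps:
O*(-66) - 33 = 142*(-66) - 33 = -9372 - 33 = -9405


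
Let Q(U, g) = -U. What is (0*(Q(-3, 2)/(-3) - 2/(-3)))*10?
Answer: 0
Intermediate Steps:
(0*(Q(-3, 2)/(-3) - 2/(-3)))*10 = (0*(-1*(-3)/(-3) - 2/(-3)))*10 = (0*(3*(-1/3) - 2*(-1/3)))*10 = (0*(-1 + 2/3))*10 = (0*(-1/3))*10 = 0*10 = 0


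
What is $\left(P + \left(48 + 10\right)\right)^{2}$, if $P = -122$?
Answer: $4096$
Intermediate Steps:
$\left(P + \left(48 + 10\right)\right)^{2} = \left(-122 + \left(48 + 10\right)\right)^{2} = \left(-122 + 58\right)^{2} = \left(-64\right)^{2} = 4096$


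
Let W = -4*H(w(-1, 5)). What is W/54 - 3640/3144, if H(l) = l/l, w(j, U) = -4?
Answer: -4357/3537 ≈ -1.2318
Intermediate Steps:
H(l) = 1
W = -4 (W = -4*1 = -4)
W/54 - 3640/3144 = -4/54 - 3640/3144 = -4*1/54 - 3640*1/3144 = -2/27 - 455/393 = -4357/3537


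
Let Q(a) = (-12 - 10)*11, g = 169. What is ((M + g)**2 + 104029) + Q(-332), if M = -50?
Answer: 117948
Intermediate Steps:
Q(a) = -242 (Q(a) = -22*11 = -242)
((M + g)**2 + 104029) + Q(-332) = ((-50 + 169)**2 + 104029) - 242 = (119**2 + 104029) - 242 = (14161 + 104029) - 242 = 118190 - 242 = 117948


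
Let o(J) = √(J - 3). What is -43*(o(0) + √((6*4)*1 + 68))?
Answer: -86*√23 - 43*I*√3 ≈ -412.44 - 74.478*I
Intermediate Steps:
o(J) = √(-3 + J)
-43*(o(0) + √((6*4)*1 + 68)) = -43*(√(-3 + 0) + √((6*4)*1 + 68)) = -43*(√(-3) + √(24*1 + 68)) = -43*(I*√3 + √(24 + 68)) = -43*(I*√3 + √92) = -43*(I*√3 + 2*√23) = -43*(2*√23 + I*√3) = -86*√23 - 43*I*√3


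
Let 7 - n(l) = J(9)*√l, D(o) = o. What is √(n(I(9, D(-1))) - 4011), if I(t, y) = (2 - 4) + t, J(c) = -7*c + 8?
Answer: √(-4004 + 55*√7) ≈ 62.117*I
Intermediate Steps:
J(c) = 8 - 7*c
I(t, y) = -2 + t
n(l) = 7 + 55*√l (n(l) = 7 - (8 - 7*9)*√l = 7 - (8 - 63)*√l = 7 - (-55)*√l = 7 + 55*√l)
√(n(I(9, D(-1))) - 4011) = √((7 + 55*√(-2 + 9)) - 4011) = √((7 + 55*√7) - 4011) = √(-4004 + 55*√7)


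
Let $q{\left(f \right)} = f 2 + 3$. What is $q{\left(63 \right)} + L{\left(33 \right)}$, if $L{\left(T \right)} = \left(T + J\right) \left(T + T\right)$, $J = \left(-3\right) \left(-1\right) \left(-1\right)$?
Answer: $2109$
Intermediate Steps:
$J = -3$ ($J = 3 \left(-1\right) = -3$)
$q{\left(f \right)} = 3 + 2 f$ ($q{\left(f \right)} = 2 f + 3 = 3 + 2 f$)
$L{\left(T \right)} = 2 T \left(-3 + T\right)$ ($L{\left(T \right)} = \left(T - 3\right) \left(T + T\right) = \left(-3 + T\right) 2 T = 2 T \left(-3 + T\right)$)
$q{\left(63 \right)} + L{\left(33 \right)} = \left(3 + 2 \cdot 63\right) + 2 \cdot 33 \left(-3 + 33\right) = \left(3 + 126\right) + 2 \cdot 33 \cdot 30 = 129 + 1980 = 2109$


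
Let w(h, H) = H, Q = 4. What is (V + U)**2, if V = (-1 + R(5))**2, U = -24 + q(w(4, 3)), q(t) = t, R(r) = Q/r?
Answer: 274576/625 ≈ 439.32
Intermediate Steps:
R(r) = 4/r
U = -21 (U = -24 + 3 = -21)
V = 1/25 (V = (-1 + 4/5)**2 = (-1/5)**2 = 1/25 ≈ 0.040000)
(V + U)**2 = (1/25 - 21)**2 = (-524/25)**2 = 274576/625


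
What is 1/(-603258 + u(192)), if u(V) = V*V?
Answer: -1/566394 ≈ -1.7656e-6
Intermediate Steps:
u(V) = V²
1/(-603258 + u(192)) = 1/(-603258 + 192²) = 1/(-603258 + 36864) = 1/(-566394) = -1/566394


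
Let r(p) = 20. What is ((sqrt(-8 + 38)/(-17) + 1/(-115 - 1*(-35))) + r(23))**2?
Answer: 739107489/1849600 - 1599*sqrt(30)/680 ≈ 386.72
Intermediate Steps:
((sqrt(-8 + 38)/(-17) + 1/(-115 - 1*(-35))) + r(23))**2 = ((sqrt(-8 + 38)/(-17) + 1/(-115 - 1*(-35))) + 20)**2 = ((sqrt(30)*(-1/17) + 1/(-115 + 35)) + 20)**2 = ((-sqrt(30)/17 + 1/(-80)) + 20)**2 = ((-sqrt(30)/17 + 1*(-1/80)) + 20)**2 = ((-sqrt(30)/17 - 1/80) + 20)**2 = ((-1/80 - sqrt(30)/17) + 20)**2 = (1599/80 - sqrt(30)/17)**2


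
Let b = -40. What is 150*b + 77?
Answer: -5923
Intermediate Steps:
150*b + 77 = 150*(-40) + 77 = -6000 + 77 = -5923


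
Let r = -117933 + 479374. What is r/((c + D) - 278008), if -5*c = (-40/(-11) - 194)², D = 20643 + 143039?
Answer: -218671805/73552066 ≈ -2.9730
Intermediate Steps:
D = 163682
r = 361441
c = -4384836/605 (c = -(-40/(-11) - 194)²/5 = -(-40*(-1/11) - 194)²/5 = -(40/11 - 194)²/5 = -(-2094/11)²/5 = -⅕*4384836/121 = -4384836/605 ≈ -7247.7)
r/((c + D) - 278008) = 361441/((-4384836/605 + 163682) - 278008) = 361441/(94642774/605 - 278008) = 361441/(-73552066/605) = 361441*(-605/73552066) = -218671805/73552066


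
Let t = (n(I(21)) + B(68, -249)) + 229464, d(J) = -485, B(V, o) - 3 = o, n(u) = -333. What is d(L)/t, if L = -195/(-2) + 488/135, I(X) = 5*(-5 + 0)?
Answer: -97/45777 ≈ -0.0021190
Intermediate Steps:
I(X) = -25 (I(X) = 5*(-5) = -25)
L = 27301/270 (L = -195*(-½) + 488*(1/135) = 195/2 + 488/135 = 27301/270 ≈ 101.11)
B(V, o) = 3 + o
t = 228885 (t = (-333 + (3 - 249)) + 229464 = (-333 - 246) + 229464 = -579 + 229464 = 228885)
d(L)/t = -485/228885 = -485*1/228885 = -97/45777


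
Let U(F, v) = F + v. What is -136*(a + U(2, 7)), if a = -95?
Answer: 11696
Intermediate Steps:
-136*(a + U(2, 7)) = -136*(-95 + (2 + 7)) = -136*(-95 + 9) = -136*(-86) = 11696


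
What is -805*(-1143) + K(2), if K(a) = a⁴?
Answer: 920131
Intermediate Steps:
-805*(-1143) + K(2) = -805*(-1143) + 2⁴ = 920115 + 16 = 920131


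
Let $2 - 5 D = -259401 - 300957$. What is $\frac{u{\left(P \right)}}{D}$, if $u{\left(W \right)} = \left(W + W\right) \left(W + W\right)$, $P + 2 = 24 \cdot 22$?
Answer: $\frac{138338}{14009} \approx 9.8749$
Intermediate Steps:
$P = 526$ ($P = -2 + 24 \cdot 22 = -2 + 528 = 526$)
$D = 112072$ ($D = \frac{2}{5} - \frac{-259401 - 300957}{5} = \frac{2}{5} - - \frac{560358}{5} = \frac{2}{5} + \frac{560358}{5} = 112072$)
$u{\left(W \right)} = 4 W^{2}$ ($u{\left(W \right)} = 2 W 2 W = 4 W^{2}$)
$\frac{u{\left(P \right)}}{D} = \frac{4 \cdot 526^{2}}{112072} = 4 \cdot 276676 \cdot \frac{1}{112072} = 1106704 \cdot \frac{1}{112072} = \frac{138338}{14009}$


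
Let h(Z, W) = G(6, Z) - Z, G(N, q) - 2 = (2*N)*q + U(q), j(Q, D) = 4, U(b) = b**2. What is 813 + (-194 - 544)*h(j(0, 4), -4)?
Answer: -44943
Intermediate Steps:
G(N, q) = 2 + q**2 + 2*N*q (G(N, q) = 2 + ((2*N)*q + q**2) = 2 + (2*N*q + q**2) = 2 + (q**2 + 2*N*q) = 2 + q**2 + 2*N*q)
h(Z, W) = 2 + Z**2 + 11*Z (h(Z, W) = (2 + Z**2 + 2*6*Z) - Z = (2 + Z**2 + 12*Z) - Z = 2 + Z**2 + 11*Z)
813 + (-194 - 544)*h(j(0, 4), -4) = 813 + (-194 - 544)*(2 + 4**2 + 11*4) = 813 - 738*(2 + 16 + 44) = 813 - 738*62 = 813 - 45756 = -44943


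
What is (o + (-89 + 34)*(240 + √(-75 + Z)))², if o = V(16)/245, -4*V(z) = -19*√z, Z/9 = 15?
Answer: 10469527645861/60025 + 142295164*√15/49 ≈ 1.8567e+8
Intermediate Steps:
Z = 135 (Z = 9*15 = 135)
V(z) = 19*√z/4 (V(z) = -(-19)*√z/4 = 19*√z/4)
o = 19/245 (o = (19*√16/4)/245 = ((19/4)*4)*(1/245) = 19*(1/245) = 19/245 ≈ 0.077551)
(o + (-89 + 34)*(240 + √(-75 + Z)))² = (19/245 + (-89 + 34)*(240 + √(-75 + 135)))² = (19/245 - 55*(240 + √60))² = (19/245 - 55*(240 + 2*√15))² = (19/245 + (-13200 - 110*√15))² = (-3233981/245 - 110*√15)²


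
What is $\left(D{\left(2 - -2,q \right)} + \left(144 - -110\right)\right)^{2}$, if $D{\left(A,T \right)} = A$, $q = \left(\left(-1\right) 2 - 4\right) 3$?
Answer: $66564$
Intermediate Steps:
$q = -18$ ($q = \left(-2 - 4\right) 3 = \left(-6\right) 3 = -18$)
$\left(D{\left(2 - -2,q \right)} + \left(144 - -110\right)\right)^{2} = \left(\left(2 - -2\right) + \left(144 - -110\right)\right)^{2} = \left(\left(2 + 2\right) + \left(144 + 110\right)\right)^{2} = \left(4 + 254\right)^{2} = 258^{2} = 66564$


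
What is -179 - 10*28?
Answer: -459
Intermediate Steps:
-179 - 10*28 = -179 - 280 = -459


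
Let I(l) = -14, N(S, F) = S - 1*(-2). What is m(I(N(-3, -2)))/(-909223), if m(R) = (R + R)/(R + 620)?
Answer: 2/39356367 ≈ 5.0818e-8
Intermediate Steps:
N(S, F) = 2 + S (N(S, F) = S + 2 = 2 + S)
m(R) = 2*R/(620 + R) (m(R) = (2*R)/(620 + R) = 2*R/(620 + R))
m(I(N(-3, -2)))/(-909223) = (2*(-14)/(620 - 14))/(-909223) = (2*(-14)/606)*(-1/909223) = (2*(-14)*(1/606))*(-1/909223) = -14/303*(-1/909223) = 2/39356367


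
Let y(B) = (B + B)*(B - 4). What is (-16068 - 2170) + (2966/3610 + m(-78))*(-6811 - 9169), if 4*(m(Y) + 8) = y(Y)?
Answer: -18413731786/361 ≈ -5.1008e+7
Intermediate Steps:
y(B) = 2*B*(-4 + B) (y(B) = (2*B)*(-4 + B) = 2*B*(-4 + B))
m(Y) = -8 + Y*(-4 + Y)/2 (m(Y) = -8 + (2*Y*(-4 + Y))/4 = -8 + Y*(-4 + Y)/2)
(-16068 - 2170) + (2966/3610 + m(-78))*(-6811 - 9169) = (-16068 - 2170) + (2966/3610 + (-8 + (½)*(-78)*(-4 - 78)))*(-6811 - 9169) = -18238 + (2966*(1/3610) + (-8 + (½)*(-78)*(-82)))*(-15980) = -18238 + (1483/1805 + (-8 + 3198))*(-15980) = -18238 + (1483/1805 + 3190)*(-15980) = -18238 + (5759433/1805)*(-15980) = -18238 - 18407147868/361 = -18413731786/361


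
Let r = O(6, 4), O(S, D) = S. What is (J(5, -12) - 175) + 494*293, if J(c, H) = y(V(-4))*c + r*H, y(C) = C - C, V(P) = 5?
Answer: 144495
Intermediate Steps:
r = 6
y(C) = 0
J(c, H) = 6*H (J(c, H) = 0*c + 6*H = 0 + 6*H = 6*H)
(J(5, -12) - 175) + 494*293 = (6*(-12) - 175) + 494*293 = (-72 - 175) + 144742 = -247 + 144742 = 144495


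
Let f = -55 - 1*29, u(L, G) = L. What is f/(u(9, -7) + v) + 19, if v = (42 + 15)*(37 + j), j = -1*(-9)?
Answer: 16635/877 ≈ 18.968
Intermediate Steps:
j = 9
v = 2622 (v = (42 + 15)*(37 + 9) = 57*46 = 2622)
f = -84 (f = -55 - 29 = -84)
f/(u(9, -7) + v) + 19 = -84/(9 + 2622) + 19 = -84/2631 + 19 = -84*1/2631 + 19 = -28/877 + 19 = 16635/877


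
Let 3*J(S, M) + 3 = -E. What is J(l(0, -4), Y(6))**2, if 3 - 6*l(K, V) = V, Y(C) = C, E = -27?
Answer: 64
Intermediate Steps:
l(K, V) = 1/2 - V/6
J(S, M) = 8 (J(S, M) = -1 + (-1*(-27))/3 = -1 + (1/3)*27 = -1 + 9 = 8)
J(l(0, -4), Y(6))**2 = 8**2 = 64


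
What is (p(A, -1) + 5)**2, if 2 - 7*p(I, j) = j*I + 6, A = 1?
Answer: 1024/49 ≈ 20.898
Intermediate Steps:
p(I, j) = -4/7 - I*j/7 (p(I, j) = 2/7 - (j*I + 6)/7 = 2/7 - (I*j + 6)/7 = 2/7 - (6 + I*j)/7 = 2/7 + (-6/7 - I*j/7) = -4/7 - I*j/7)
(p(A, -1) + 5)**2 = ((-4/7 - 1/7*1*(-1)) + 5)**2 = ((-4/7 + 1/7) + 5)**2 = (-3/7 + 5)**2 = (32/7)**2 = 1024/49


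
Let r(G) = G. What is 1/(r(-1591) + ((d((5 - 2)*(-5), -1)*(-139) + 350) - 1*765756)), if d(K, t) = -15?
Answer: -1/764912 ≈ -1.3073e-6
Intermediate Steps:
1/(r(-1591) + ((d((5 - 2)*(-5), -1)*(-139) + 350) - 1*765756)) = 1/(-1591 + ((-15*(-139) + 350) - 1*765756)) = 1/(-1591 + ((2085 + 350) - 765756)) = 1/(-1591 + (2435 - 765756)) = 1/(-1591 - 763321) = 1/(-764912) = -1/764912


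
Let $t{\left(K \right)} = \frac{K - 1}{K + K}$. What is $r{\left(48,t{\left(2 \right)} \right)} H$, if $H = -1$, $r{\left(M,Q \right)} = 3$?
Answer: $-3$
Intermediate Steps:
$t{\left(K \right)} = \frac{-1 + K}{2 K}$
$r{\left(48,t{\left(2 \right)} \right)} H = 3 \left(-1\right) = -3$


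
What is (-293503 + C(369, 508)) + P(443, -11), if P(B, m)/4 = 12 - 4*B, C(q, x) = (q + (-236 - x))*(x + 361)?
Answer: -626418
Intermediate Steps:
C(q, x) = (361 + x)*(-236 + q - x) (C(q, x) = (-236 + q - x)*(361 + x) = (361 + x)*(-236 + q - x))
P(B, m) = 48 - 16*B (P(B, m) = 4*(12 - 4*B) = 48 - 16*B)
(-293503 + C(369, 508)) + P(443, -11) = (-293503 + (-85196 - 1*508**2 - 597*508 + 361*369 + 369*508)) + (48 - 16*443) = (-293503 + (-85196 - 1*258064 - 303276 + 133209 + 187452)) + (48 - 7088) = (-293503 + (-85196 - 258064 - 303276 + 133209 + 187452)) - 7040 = (-293503 - 325875) - 7040 = -619378 - 7040 = -626418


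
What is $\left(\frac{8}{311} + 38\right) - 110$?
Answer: $- \frac{22384}{311} \approx -71.974$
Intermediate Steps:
$\left(\frac{8}{311} + 38\right) - 110 = \frac{11826}{311} - 110 = - \frac{22384}{311}$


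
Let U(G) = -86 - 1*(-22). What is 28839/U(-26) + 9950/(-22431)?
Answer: -647524409/1435584 ≈ -451.05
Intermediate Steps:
U(G) = -64 (U(G) = -86 + 22 = -64)
28839/U(-26) + 9950/(-22431) = 28839/(-64) + 9950/(-22431) = 28839*(-1/64) + 9950*(-1/22431) = -28839/64 - 9950/22431 = -647524409/1435584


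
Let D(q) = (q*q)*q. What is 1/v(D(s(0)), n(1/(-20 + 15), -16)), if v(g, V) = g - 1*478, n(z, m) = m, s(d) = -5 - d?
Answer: -1/603 ≈ -0.0016584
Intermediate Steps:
D(q) = q**3 (D(q) = q**2*q = q**3)
v(g, V) = -478 + g (v(g, V) = g - 478 = -478 + g)
1/v(D(s(0)), n(1/(-20 + 15), -16)) = 1/(-478 + (-5 - 1*0)**3) = 1/(-478 + (-5 + 0)**3) = 1/(-478 + (-5)**3) = 1/(-478 - 125) = 1/(-603) = -1/603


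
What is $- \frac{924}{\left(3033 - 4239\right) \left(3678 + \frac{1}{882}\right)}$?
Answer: $\frac{45276}{217347799} \approx 0.00020831$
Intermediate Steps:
$- \frac{924}{\left(3033 - 4239\right) \left(3678 + \frac{1}{882}\right)} = - \frac{924}{\left(-1206\right) \left(3678 + \frac{1}{882}\right)} = - \frac{924}{\left(-1206\right) \frac{3243997}{882}} = - \frac{924}{- \frac{217347799}{49}} = \left(-924\right) \left(- \frac{49}{217347799}\right) = \frac{45276}{217347799}$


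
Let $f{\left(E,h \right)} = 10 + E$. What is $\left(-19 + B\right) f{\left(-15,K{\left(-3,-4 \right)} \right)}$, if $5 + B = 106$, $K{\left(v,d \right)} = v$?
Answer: $-410$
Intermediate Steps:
$B = 101$ ($B = -5 + 106 = 101$)
$\left(-19 + B\right) f{\left(-15,K{\left(-3,-4 \right)} \right)} = \left(-19 + 101\right) \left(10 - 15\right) = 82 \left(-5\right) = -410$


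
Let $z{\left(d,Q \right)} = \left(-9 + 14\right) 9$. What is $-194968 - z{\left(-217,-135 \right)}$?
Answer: $-195013$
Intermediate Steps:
$z{\left(d,Q \right)} = 45$ ($z{\left(d,Q \right)} = 5 \cdot 9 = 45$)
$-194968 - z{\left(-217,-135 \right)} = -194968 - 45 = -195013$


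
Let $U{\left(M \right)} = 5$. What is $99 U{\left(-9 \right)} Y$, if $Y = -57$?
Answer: $-28215$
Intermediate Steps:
$99 U{\left(-9 \right)} Y = 99 \cdot 5 \left(-57\right) = 495 \left(-57\right) = -28215$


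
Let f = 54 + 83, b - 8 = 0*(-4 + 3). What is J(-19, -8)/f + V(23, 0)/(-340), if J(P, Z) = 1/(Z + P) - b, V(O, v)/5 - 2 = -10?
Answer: 3709/62883 ≈ 0.058983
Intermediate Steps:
V(O, v) = -40 (V(O, v) = 10 + 5*(-10) = 10 - 50 = -40)
b = 8 (b = 8 + 0*(-4 + 3) = 8 + 0*(-1) = 8 + 0 = 8)
J(P, Z) = -8 + 1/(P + Z) (J(P, Z) = 1/(Z + P) - 1*8 = 1/(P + Z) - 8 = -8 + 1/(P + Z))
f = 137
J(-19, -8)/f + V(23, 0)/(-340) = ((1 - 8*(-19) - 8*(-8))/(-19 - 8))/137 - 40/(-340) = ((1 + 152 + 64)/(-27))*(1/137) - 40*(-1/340) = -1/27*217*(1/137) + 2/17 = -217/27*1/137 + 2/17 = -217/3699 + 2/17 = 3709/62883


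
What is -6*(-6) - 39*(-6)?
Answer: 270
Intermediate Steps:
-6*(-6) - 39*(-6) = 36 + 234 = 270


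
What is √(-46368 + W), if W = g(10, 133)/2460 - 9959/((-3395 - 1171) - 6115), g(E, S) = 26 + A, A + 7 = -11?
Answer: I*√2000707783917298995/6568815 ≈ 215.33*I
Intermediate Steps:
A = -18 (A = -7 - 11 = -18)
g(E, S) = 8 (g(E, S) = 26 - 18 = 8)
W = 6146147/6568815 (W = 8/2460 - 9959/((-3395 - 1171) - 6115) = 8*(1/2460) - 9959/(-4566 - 6115) = 2/615 - 9959/(-10681) = 2/615 - 9959*(-1/10681) = 2/615 + 9959/10681 = 6146147/6568815 ≈ 0.93566)
√(-46368 + W) = √(-46368 + 6146147/6568815) = √(-304576667773/6568815) = I*√2000707783917298995/6568815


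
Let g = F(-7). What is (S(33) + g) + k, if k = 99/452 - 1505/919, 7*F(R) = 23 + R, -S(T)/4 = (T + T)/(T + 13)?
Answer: -325829647/66877468 ≈ -4.8720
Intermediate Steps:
S(T) = -8*T/(13 + T) (S(T) = -4*(T + T)/(T + 13) = -4*2*T/(13 + T) = -8*T/(13 + T))
F(R) = 23/7 + R/7 (F(R) = (23 + R)/7 = 23/7 + R/7)
g = 16/7 (g = 23/7 + (⅐)*(-7) = 23/7 - 1 = 16/7 ≈ 2.2857)
k = -589279/415388 (k = 99*(1/452) - 1505*1/919 = 99/452 - 1505/919 = -589279/415388 ≈ -1.4186)
(S(33) + g) + k = (-8*33/(13 + 33) + 16/7) - 589279/415388 = (-8*33/46 + 16/7) - 589279/415388 = (-8*33*1/46 + 16/7) - 589279/415388 = (-132/23 + 16/7) - 589279/415388 = -556/161 - 589279/415388 = -325829647/66877468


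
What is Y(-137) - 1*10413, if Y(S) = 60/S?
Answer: -1426641/137 ≈ -10413.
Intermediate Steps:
Y(-137) - 1*10413 = 60/(-137) - 1*10413 = 60*(-1/137) - 10413 = -60/137 - 10413 = -1426641/137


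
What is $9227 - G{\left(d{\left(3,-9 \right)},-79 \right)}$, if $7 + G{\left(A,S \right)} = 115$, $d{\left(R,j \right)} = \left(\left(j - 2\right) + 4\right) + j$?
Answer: $9119$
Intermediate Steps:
$d{\left(R,j \right)} = 2 + 2 j$ ($d{\left(R,j \right)} = \left(\left(-2 + j\right) + 4\right) + j = \left(2 + j\right) + j = 2 + 2 j$)
$G{\left(A,S \right)} = 108$ ($G{\left(A,S \right)} = -7 + 115 = 108$)
$9227 - G{\left(d{\left(3,-9 \right)},-79 \right)} = 9227 - 108 = 9119$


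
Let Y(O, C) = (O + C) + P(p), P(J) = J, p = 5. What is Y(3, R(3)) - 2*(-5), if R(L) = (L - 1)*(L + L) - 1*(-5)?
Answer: 35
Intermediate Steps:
R(L) = 5 + 2*L*(-1 + L) (R(L) = (-1 + L)*(2*L) + 5 = 2*L*(-1 + L) + 5 = 5 + 2*L*(-1 + L))
Y(O, C) = 5 + C + O (Y(O, C) = (O + C) + 5 = (C + O) + 5 = 5 + C + O)
Y(3, R(3)) - 2*(-5) = (5 + (5 - 2*3 + 2*3²) + 3) - 2*(-5) = (5 + (5 - 6 + 2*9) + 3) + 10 = (5 + (5 - 6 + 18) + 3) + 10 = (5 + 17 + 3) + 10 = 25 + 10 = 35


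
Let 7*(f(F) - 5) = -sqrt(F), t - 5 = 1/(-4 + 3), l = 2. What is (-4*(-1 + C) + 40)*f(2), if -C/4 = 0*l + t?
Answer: 540 - 108*sqrt(2)/7 ≈ 518.18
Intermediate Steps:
t = 4 (t = 5 + 1/(-4 + 3) = 5 + 1/(-1) = 5 - 1 = 4)
C = -16 (C = -4*(0*2 + 4) = -4*(0 + 4) = -4*4 = -16)
f(F) = 5 - sqrt(F)/7 (f(F) = 5 + (-sqrt(F))/7 = 5 - sqrt(F)/7)
(-4*(-1 + C) + 40)*f(2) = (-4*(-1 - 16) + 40)*(5 - sqrt(2)/7) = (-4*(-17) + 40)*(5 - sqrt(2)/7) = (68 + 40)*(5 - sqrt(2)/7) = 108*(5 - sqrt(2)/7) = 540 - 108*sqrt(2)/7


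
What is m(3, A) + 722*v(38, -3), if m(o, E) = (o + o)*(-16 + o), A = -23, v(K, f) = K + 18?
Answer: 40354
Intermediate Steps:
v(K, f) = 18 + K
m(o, E) = 2*o*(-16 + o) (m(o, E) = (2*o)*(-16 + o) = 2*o*(-16 + o))
m(3, A) + 722*v(38, -3) = 2*3*(-16 + 3) + 722*(18 + 38) = 2*3*(-13) + 722*56 = -78 + 40432 = 40354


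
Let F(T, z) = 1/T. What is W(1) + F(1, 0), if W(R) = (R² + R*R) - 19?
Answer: -16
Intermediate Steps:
W(R) = -19 + 2*R² (W(R) = (R² + R²) - 19 = 2*R² - 19 = -19 + 2*R²)
W(1) + F(1, 0) = (-19 + 2*1²) + 1/1 = (-19 + 2*1) + 1 = (-19 + 2) + 1 = -17 + 1 = -16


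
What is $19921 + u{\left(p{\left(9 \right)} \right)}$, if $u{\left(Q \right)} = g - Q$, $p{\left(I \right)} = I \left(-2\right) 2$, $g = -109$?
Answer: $19848$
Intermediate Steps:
$p{\left(I \right)} = - 4 I$ ($p{\left(I \right)} = - 2 I 2 = - 4 I$)
$u{\left(Q \right)} = -109 - Q$
$19921 + u{\left(p{\left(9 \right)} \right)} = 19921 - \left(109 - 36\right) = 19921 - 73 = 19848$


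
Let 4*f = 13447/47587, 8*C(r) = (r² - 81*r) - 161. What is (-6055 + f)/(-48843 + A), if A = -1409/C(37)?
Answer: 294557238111/2375783830220 ≈ 0.12398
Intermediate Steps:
C(r) = -161/8 - 81*r/8 + r²/8 (C(r) = ((r² - 81*r) - 161)/8 = (-161 + r² - 81*r)/8 = -161/8 - 81*r/8 + r²/8)
A = 11272/1789 (A = -1409/(-161/8 - 81/8*37 + (⅛)*37²) = -1409/(-161/8 - 2997/8 + (⅛)*1369) = -1409/(-161/8 - 2997/8 + 1369/8) = -1409/(-1789/8) = -1409*(-8/1789) = 11272/1789 ≈ 6.3007)
f = 13447/190348 (f = (13447/47587)/4 = (13447*(1/47587))/4 = (¼)*(13447/47587) = 13447/190348 ≈ 0.070644)
(-6055 + f)/(-48843 + A) = (-6055 + 13447/190348)/(-48843 + 11272/1789) = -1152543693/(190348*(-87368855/1789)) = -1152543693/190348*(-1789/87368855) = 294557238111/2375783830220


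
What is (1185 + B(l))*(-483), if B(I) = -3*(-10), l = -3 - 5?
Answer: -586845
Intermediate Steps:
l = -8
B(I) = 30
(1185 + B(l))*(-483) = (1185 + 30)*(-483) = 1215*(-483) = -586845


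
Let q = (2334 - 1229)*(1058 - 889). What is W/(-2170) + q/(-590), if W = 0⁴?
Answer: -37349/118 ≈ -316.52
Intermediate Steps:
W = 0
q = 186745 (q = 1105*169 = 186745)
W/(-2170) + q/(-590) = 0/(-2170) + 186745/(-590) = 0*(-1/2170) + 186745*(-1/590) = 0 - 37349/118 = -37349/118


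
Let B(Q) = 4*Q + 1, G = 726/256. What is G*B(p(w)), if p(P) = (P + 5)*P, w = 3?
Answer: 35211/128 ≈ 275.09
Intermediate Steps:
p(P) = P*(5 + P) (p(P) = (5 + P)*P = P*(5 + P))
G = 363/128 (G = 726*(1/256) = 363/128 ≈ 2.8359)
B(Q) = 1 + 4*Q
G*B(p(w)) = 363*(1 + 4*(3*(5 + 3)))/128 = 363*(1 + 4*(3*8))/128 = 363*(1 + 4*24)/128 = 363*(1 + 96)/128 = (363/128)*97 = 35211/128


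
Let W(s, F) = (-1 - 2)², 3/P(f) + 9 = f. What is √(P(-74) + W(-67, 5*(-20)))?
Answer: 2*√15438/83 ≈ 2.9940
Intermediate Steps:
P(f) = 3/(-9 + f)
W(s, F) = 9 (W(s, F) = (-3)² = 9)
√(P(-74) + W(-67, 5*(-20))) = √(3/(-9 - 74) + 9) = √(3/(-83) + 9) = √(3*(-1/83) + 9) = √(-3/83 + 9) = √(744/83) = 2*√15438/83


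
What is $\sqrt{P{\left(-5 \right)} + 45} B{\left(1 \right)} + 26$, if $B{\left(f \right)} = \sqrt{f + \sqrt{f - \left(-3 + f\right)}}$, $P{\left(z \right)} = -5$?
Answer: $26 + 2 \sqrt{10 + 10 \sqrt{3}} \approx 36.454$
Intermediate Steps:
$B{\left(f \right)} = \sqrt{f + \sqrt{3}}$
$\sqrt{P{\left(-5 \right)} + 45} B{\left(1 \right)} + 26 = \sqrt{-5 + 45} \sqrt{1 + \sqrt{3}} + 26 = \sqrt{40} \sqrt{1 + \sqrt{3}} + 26 = 2 \sqrt{10} \sqrt{1 + \sqrt{3}} + 26 = 26 + 2 \sqrt{10} \sqrt{1 + \sqrt{3}}$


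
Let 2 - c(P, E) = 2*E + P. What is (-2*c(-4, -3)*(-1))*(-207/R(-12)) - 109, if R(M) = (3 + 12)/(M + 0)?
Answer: 19327/5 ≈ 3865.4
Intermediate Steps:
c(P, E) = 2 - P - 2*E (c(P, E) = 2 - (2*E + P) = 2 - (P + 2*E) = 2 + (-P - 2*E) = 2 - P - 2*E)
R(M) = 15/M
(-2*c(-4, -3)*(-1))*(-207/R(-12)) - 109 = (-2*(2 - 1*(-4) - 2*(-3))*(-1))*(-207/(15/(-12))) - 109 = (-2*(2 + 4 + 6)*(-1))*(-207/(15*(-1/12))) - 109 = (-2*12*(-1))*(-207/(-5/4)) - 109 = (-24*(-1))*(-207*(-⅘)) - 109 = 24*(828/5) - 109 = 19872/5 - 109 = 19327/5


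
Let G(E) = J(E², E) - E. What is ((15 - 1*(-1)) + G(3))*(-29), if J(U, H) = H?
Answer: -464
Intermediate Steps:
G(E) = 0 (G(E) = E - E = 0)
((15 - 1*(-1)) + G(3))*(-29) = ((15 - 1*(-1)) + 0)*(-29) = ((15 + 1) + 0)*(-29) = (16 + 0)*(-29) = 16*(-29) = -464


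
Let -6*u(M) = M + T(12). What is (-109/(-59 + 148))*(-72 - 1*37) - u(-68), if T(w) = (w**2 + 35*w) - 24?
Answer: 56647/267 ≈ 212.16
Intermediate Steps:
T(w) = -24 + w**2 + 35*w
u(M) = -90 - M/6 (u(M) = -(M + (-24 + 12**2 + 35*12))/6 = -(M + (-24 + 144 + 420))/6 = -(M + 540)/6 = -(540 + M)/6 = -90 - M/6)
(-109/(-59 + 148))*(-72 - 1*37) - u(-68) = (-109/(-59 + 148))*(-72 - 1*37) - (-90 - 1/6*(-68)) = (-109/89)*(-72 - 37) - (-90 + 34/3) = -109*1/89*(-109) - 1*(-236/3) = -109/89*(-109) + 236/3 = 11881/89 + 236/3 = 56647/267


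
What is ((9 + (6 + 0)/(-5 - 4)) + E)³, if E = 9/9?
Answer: 21952/27 ≈ 813.04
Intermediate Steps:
E = 1 (E = 9*(⅑) = 1)
((9 + (6 + 0)/(-5 - 4)) + E)³ = ((9 + (6 + 0)/(-5 - 4)) + 1)³ = ((9 + 6/(-9)) + 1)³ = ((9 + 6*(-⅑)) + 1)³ = ((9 - ⅔) + 1)³ = (25/3 + 1)³ = (28/3)³ = 21952/27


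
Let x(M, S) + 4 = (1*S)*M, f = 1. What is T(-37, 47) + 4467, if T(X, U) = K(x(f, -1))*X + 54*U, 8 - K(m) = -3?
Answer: 6598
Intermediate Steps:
x(M, S) = -4 + M*S (x(M, S) = -4 + (1*S)*M = -4 + S*M = -4 + M*S)
K(m) = 11 (K(m) = 8 - 1*(-3) = 8 + 3 = 11)
T(X, U) = 11*X + 54*U
T(-37, 47) + 4467 = (11*(-37) + 54*47) + 4467 = (-407 + 2538) + 4467 = 2131 + 4467 = 6598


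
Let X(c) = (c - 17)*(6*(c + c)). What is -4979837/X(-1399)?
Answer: -4979837/23771808 ≈ -0.20949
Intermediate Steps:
X(c) = 12*c*(-17 + c) (X(c) = (-17 + c)*(6*(2*c)) = (-17 + c)*(12*c) = 12*c*(-17 + c))
-4979837/X(-1399) = -4979837*(-1/(16788*(-17 - 1399))) = -4979837/(12*(-1399)*(-1416)) = -4979837/23771808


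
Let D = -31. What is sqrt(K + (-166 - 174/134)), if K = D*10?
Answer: I*sqrt(2142593)/67 ≈ 21.847*I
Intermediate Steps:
K = -310 (K = -31*10 = -310)
sqrt(K + (-166 - 174/134)) = sqrt(-310 + (-166 - 174/134)) = sqrt(-310 + (-166 - 1*87/67)) = sqrt(-310 + (-166 - 87/67)) = sqrt(-310 - 11209/67) = sqrt(-31979/67) = I*sqrt(2142593)/67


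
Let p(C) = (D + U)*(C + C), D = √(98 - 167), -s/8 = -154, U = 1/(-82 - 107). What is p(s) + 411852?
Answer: 11119652/27 + 2464*I*√69 ≈ 4.1184e+5 + 20468.0*I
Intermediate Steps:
U = -1/189 (U = 1/(-189) = -1/189 ≈ -0.0052910)
s = 1232 (s = -8*(-154) = 1232)
D = I*√69 (D = √(-69) = I*√69 ≈ 8.3066*I)
p(C) = 2*C*(-1/189 + I*√69) (p(C) = (I*√69 - 1/189)*(C + C) = (-1/189 + I*√69)*(2*C) = 2*C*(-1/189 + I*√69))
p(s) + 411852 = (2/189)*1232*(-1 + 189*I*√69) + 411852 = (-352/27 + 2464*I*√69) + 411852 = 11119652/27 + 2464*I*√69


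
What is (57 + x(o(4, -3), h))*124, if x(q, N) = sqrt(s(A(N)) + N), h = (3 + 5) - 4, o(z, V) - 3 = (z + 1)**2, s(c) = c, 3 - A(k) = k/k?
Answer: 7068 + 124*sqrt(6) ≈ 7371.7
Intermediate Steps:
A(k) = 2 (A(k) = 3 - k/k = 3 - 1*1 = 3 - 1 = 2)
o(z, V) = 3 + (1 + z)**2 (o(z, V) = 3 + (z + 1)**2 = 3 + (1 + z)**2)
h = 4 (h = 8 - 4 = 4)
x(q, N) = sqrt(2 + N)
(57 + x(o(4, -3), h))*124 = (57 + sqrt(2 + 4))*124 = (57 + sqrt(6))*124 = 7068 + 124*sqrt(6)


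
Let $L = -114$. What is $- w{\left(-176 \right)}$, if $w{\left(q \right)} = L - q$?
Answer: $-62$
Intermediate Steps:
$w{\left(q \right)} = -114 - q$
$- w{\left(-176 \right)} = - (-114 - -176) = - (-114 + 176) = \left(-1\right) 62 = -62$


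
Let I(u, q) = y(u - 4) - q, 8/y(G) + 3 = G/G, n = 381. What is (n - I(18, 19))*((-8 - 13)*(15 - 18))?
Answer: 25452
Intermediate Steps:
y(G) = -4 (y(G) = 8/(-3 + G/G) = 8/(-3 + 1) = 8/(-2) = 8*(-1/2) = -4)
I(u, q) = -4 - q
(n - I(18, 19))*((-8 - 13)*(15 - 18)) = (381 - (-4 - 1*19))*((-8 - 13)*(15 - 18)) = (381 - (-4 - 19))*(-21*(-3)) = (381 - 1*(-23))*63 = (381 + 23)*63 = 404*63 = 25452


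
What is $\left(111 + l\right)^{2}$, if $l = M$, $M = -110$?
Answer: $1$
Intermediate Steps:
$l = -110$
$\left(111 + l\right)^{2} = \left(111 - 110\right)^{2} = 1^{2} = 1$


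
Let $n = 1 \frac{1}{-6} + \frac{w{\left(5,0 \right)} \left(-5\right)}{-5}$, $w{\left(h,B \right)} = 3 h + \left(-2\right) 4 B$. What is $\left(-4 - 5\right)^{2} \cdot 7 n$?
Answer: $\frac{16821}{2} \approx 8410.5$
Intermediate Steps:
$w{\left(h,B \right)} = - 8 B + 3 h$ ($w{\left(h,B \right)} = 3 h - 8 B = - 8 B + 3 h$)
$n = \frac{89}{6}$ ($n = 1 \frac{1}{-6} + \frac{\left(\left(-8\right) 0 + 3 \cdot 5\right) \left(-5\right)}{-5} = 1 \left(- \frac{1}{6}\right) + \left(0 + 15\right) \left(-5\right) \left(- \frac{1}{5}\right) = - \frac{1}{6} + 15 \left(-5\right) \left(- \frac{1}{5}\right) = - \frac{1}{6} - -15 = - \frac{1}{6} + 15 = \frac{89}{6} \approx 14.833$)
$\left(-4 - 5\right)^{2} \cdot 7 n = \left(-4 - 5\right)^{2} \cdot 7 \cdot \frac{89}{6} = \left(-9\right)^{2} \cdot 7 \cdot \frac{89}{6} = 81 \cdot 7 \cdot \frac{89}{6} = 567 \cdot \frac{89}{6} = \frac{16821}{2}$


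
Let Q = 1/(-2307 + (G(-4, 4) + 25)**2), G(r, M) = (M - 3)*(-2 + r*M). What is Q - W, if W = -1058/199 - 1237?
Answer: 558224819/449342 ≈ 1242.3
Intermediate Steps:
G(r, M) = (-3 + M)*(-2 + M*r)
Q = -1/2258 (Q = 1/(-2307 + ((6 - 2*4 - 4*4**2 - 3*4*(-4)) + 25)**2) = 1/(-2307 + ((6 - 8 - 4*16 + 48) + 25)**2) = 1/(-2307 + ((6 - 8 - 64 + 48) + 25)**2) = 1/(-2307 + (-18 + 25)**2) = 1/(-2307 + 7**2) = 1/(-2307 + 49) = 1/(-2258) = -1/2258 ≈ -0.00044287)
W = -247221/199 (W = -1058*1/199 - 1237 = -1058/199 - 1237 = -247221/199 ≈ -1242.3)
Q - W = -1/2258 - 1*(-247221/199) = -1/2258 + 247221/199 = 558224819/449342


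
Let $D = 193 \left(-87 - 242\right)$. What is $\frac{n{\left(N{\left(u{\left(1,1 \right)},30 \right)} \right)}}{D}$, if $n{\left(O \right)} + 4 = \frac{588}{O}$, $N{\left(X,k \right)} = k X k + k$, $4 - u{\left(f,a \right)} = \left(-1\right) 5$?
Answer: $\frac{5322}{86038435} \approx 6.1856 \cdot 10^{-5}$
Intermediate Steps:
$u{\left(f,a \right)} = 9$ ($u{\left(f,a \right)} = 4 - \left(-1\right) 5 = 4 - -5 = 4 + 5 = 9$)
$N{\left(X,k \right)} = k + X k^{2}$ ($N{\left(X,k \right)} = X k k + k = X k^{2} + k = k + X k^{2}$)
$D = -63497$ ($D = 193 \left(-329\right) = -63497$)
$n{\left(O \right)} = -4 + \frac{588}{O}$
$\frac{n{\left(N{\left(u{\left(1,1 \right)},30 \right)} \right)}}{D} = \frac{-4 + \frac{588}{30 \left(1 + 9 \cdot 30\right)}}{-63497} = \left(-4 + \frac{588}{30 \left(1 + 270\right)}\right) \left(- \frac{1}{63497}\right) = \left(-4 + \frac{588}{30 \cdot 271}\right) \left(- \frac{1}{63497}\right) = \left(-4 + \frac{588}{8130}\right) \left(- \frac{1}{63497}\right) = \left(-4 + 588 \cdot \frac{1}{8130}\right) \left(- \frac{1}{63497}\right) = \left(-4 + \frac{98}{1355}\right) \left(- \frac{1}{63497}\right) = \left(- \frac{5322}{1355}\right) \left(- \frac{1}{63497}\right) = \frac{5322}{86038435}$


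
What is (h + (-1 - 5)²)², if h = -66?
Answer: 900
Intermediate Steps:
(h + (-1 - 5)²)² = (-66 + (-1 - 5)²)² = (-66 + (-6)²)² = (-66 + 36)² = (-30)² = 900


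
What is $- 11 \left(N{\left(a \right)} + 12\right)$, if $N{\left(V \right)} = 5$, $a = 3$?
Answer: $-187$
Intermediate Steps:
$- 11 \left(N{\left(a \right)} + 12\right) = - 11 \left(5 + 12\right) = \left(-11\right) 17 = -187$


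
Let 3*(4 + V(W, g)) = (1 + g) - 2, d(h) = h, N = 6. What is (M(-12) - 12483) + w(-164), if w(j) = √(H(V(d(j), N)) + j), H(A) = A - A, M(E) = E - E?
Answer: -12483 + 2*I*√41 ≈ -12483.0 + 12.806*I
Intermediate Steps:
V(W, g) = -13/3 + g/3 (V(W, g) = -4 + ((1 + g) - 2)/3 = -4 + (-1 + g)/3 = -4 + (-⅓ + g/3) = -13/3 + g/3)
M(E) = 0
H(A) = 0
w(j) = √j (w(j) = √(0 + j) = √j)
(M(-12) - 12483) + w(-164) = (0 - 12483) + √(-164) = -12483 + 2*I*√41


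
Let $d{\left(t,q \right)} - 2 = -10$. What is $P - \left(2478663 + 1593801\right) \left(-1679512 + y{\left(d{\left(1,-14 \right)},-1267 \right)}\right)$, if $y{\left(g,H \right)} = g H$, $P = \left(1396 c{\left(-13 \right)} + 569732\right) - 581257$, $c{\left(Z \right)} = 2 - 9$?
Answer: $6798473641167$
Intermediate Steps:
$c{\left(Z \right)} = -7$
$d{\left(t,q \right)} = -8$ ($d{\left(t,q \right)} = 2 - 10 = -8$)
$P = -21297$ ($P = \left(1396 \left(-7\right) + 569732\right) - 581257 = \left(-9772 + 569732\right) - 581257 = 559960 - 581257 = -21297$)
$y{\left(g,H \right)} = H g$
$P - \left(2478663 + 1593801\right) \left(-1679512 + y{\left(d{\left(1,-14 \right)},-1267 \right)}\right) = -21297 - \left(2478663 + 1593801\right) \left(-1679512 - -10136\right) = -21297 - 4072464 \left(-1679512 + 10136\right) = -21297 - 4072464 \left(-1669376\right) = -21297 - -6798473662464 = -21297 + 6798473662464 = 6798473641167$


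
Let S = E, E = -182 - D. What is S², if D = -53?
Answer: 16641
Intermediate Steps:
E = -129 (E = -182 - 1*(-53) = -182 + 53 = -129)
S = -129
S² = (-129)² = 16641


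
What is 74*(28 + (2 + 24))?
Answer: 3996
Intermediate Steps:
74*(28 + (2 + 24)) = 74*(28 + 26) = 74*54 = 3996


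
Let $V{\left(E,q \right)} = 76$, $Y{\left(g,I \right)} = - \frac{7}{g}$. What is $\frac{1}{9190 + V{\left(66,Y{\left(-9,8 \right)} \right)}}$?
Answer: $\frac{1}{9266} \approx 0.00010792$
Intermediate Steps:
$\frac{1}{9190 + V{\left(66,Y{\left(-9,8 \right)} \right)}} = \frac{1}{9190 + 76} = \frac{1}{9266}$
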